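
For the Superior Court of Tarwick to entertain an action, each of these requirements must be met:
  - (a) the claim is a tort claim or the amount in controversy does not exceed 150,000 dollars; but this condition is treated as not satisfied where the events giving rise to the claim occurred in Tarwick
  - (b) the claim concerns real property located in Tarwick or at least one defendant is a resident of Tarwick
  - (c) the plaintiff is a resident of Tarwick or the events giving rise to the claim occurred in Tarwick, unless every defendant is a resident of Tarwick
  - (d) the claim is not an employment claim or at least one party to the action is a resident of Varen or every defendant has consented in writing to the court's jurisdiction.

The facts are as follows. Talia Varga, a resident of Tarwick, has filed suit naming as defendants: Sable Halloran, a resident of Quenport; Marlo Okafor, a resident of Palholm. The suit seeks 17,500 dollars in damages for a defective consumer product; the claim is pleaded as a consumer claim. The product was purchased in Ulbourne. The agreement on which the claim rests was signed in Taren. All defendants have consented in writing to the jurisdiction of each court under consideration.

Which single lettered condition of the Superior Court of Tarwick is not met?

The Superior Court of Tarwick:
  (a) The amount in controversy is $17,500, within the $150,000 ceiling, which satisfies one of the alternatives. The carve-out does not apply: the operative events occurred in Ulbourne, not Tarwick. Met.
  (b) The claim does not concern real property; no defendant resides in Tarwick (they reside in Quenport, Palholm) — every alternative fails. Not satisfied.
  (c) The plaintiff resides in Tarwick, which satisfies one of the alternatives. Condition met.
  (d) The claim is a consumer claim, not an employment claim, so this disjunct is met. Met.
Only condition (b) fails.

(b)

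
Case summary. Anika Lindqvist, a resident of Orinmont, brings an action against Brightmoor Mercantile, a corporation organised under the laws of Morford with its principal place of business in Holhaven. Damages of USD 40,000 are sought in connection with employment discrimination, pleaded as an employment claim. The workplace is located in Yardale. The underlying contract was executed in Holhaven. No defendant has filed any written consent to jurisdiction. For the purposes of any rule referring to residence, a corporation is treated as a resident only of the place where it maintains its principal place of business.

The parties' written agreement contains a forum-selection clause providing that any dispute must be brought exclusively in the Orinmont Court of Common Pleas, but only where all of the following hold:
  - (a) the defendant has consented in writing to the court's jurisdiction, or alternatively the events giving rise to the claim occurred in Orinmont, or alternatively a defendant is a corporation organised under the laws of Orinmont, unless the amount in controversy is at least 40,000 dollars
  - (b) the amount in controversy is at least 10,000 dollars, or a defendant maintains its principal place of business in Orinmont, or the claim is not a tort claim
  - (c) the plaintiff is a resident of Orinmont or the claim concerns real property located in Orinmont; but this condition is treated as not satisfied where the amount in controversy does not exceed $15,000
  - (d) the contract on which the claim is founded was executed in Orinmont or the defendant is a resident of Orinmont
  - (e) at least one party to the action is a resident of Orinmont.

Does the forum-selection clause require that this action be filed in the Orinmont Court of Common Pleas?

The Orinmont Court of Common Pleas:
  (a) No such written consent has been filed; the operative events occurred in Yardale, not Orinmont; the corporate defendant(s) are organised in Morford, not Orinmont — none of the alternatives is met. The proviso rescues it, though: the amount in controversy is 40,000 dollars, which meets the $40,000 floor. Condition met.
  (b) The amount in controversy is $40,000, which meets the USD 10,000 floor — that alternative is enough. Satisfied.
  (c) The plaintiff resides in Orinmont, so one alternative holds. The exception is not triggered, since the amount in controversy is USD 40,000, above the $15,000 ceiling. Met.
  (d) The contract was executed in Holhaven, not Orinmont; the defendant resides in Holhaven, not Orinmont — every alternative fails. Not met.
  (e) Anika Lindqvist resides in Orinmont. Satisfied.
  → The clause does not apply.

No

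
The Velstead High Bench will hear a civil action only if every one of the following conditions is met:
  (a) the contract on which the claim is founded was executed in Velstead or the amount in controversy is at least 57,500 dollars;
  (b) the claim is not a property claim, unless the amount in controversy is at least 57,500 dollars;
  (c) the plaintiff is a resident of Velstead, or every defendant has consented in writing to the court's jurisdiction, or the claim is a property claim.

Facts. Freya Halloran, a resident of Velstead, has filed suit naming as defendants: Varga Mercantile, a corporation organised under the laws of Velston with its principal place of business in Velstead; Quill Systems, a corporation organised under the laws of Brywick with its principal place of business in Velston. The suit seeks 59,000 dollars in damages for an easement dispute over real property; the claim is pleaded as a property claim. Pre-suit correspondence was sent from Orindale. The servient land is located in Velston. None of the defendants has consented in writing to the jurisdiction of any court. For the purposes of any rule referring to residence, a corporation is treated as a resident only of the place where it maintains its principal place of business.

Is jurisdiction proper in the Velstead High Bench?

The Velstead High Bench:
  (a) The amount in controversy is 59,000 dollars, which meets the 57,500 dollars floor — that alternative is enough. Condition met.
  (b) The claim is a property claim. But the amount in controversy is 59,000 dollars, which meets the USD 57,500 floor, and the 'unless' clause therefore excuses the requirement. Met.
  (c) The plaintiff resides in Velstead, so one alternative holds. Condition met.
  → Every requirement is satisfied — jurisdiction.

Yes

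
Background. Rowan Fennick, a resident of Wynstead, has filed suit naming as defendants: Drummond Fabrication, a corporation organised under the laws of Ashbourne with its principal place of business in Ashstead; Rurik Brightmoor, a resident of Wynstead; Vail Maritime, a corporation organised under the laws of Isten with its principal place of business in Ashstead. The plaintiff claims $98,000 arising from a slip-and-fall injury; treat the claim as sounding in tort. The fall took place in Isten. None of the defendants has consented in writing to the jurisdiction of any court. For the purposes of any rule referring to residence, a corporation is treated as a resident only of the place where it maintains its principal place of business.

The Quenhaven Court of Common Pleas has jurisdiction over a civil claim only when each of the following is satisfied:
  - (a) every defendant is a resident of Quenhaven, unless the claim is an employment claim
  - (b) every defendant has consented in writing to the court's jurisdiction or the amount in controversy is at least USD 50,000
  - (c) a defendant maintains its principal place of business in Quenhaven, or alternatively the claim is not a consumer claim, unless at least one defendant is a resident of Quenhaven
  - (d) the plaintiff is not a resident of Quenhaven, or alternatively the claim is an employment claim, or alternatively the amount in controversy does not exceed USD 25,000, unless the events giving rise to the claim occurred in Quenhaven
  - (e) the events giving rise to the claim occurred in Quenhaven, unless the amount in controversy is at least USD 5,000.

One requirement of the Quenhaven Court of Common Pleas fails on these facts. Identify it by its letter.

The Quenhaven Court of Common Pleas:
  (a) The defendants reside as follows — Drummond Fabrication in Ashstead, Rurik Brightmoor in Wynstead, Vail Maritime in Ashstead — not all in Quenhaven. And the claim is a tort claim, not an employment claim, so the proviso does not save it. Condition not met.
  (b) The amount in controversy is $98,000, which meets the $50,000 floor, which satisfies one of the alternatives. Condition met.
  (c) The claim is a tort claim, not a consumer claim — that alternative is enough. Satisfied.
  (d) The plaintiff resides in Wynstead, which is not Quenhaven, so one alternative holds. Satisfied.
  (e) The operative events occurred in Isten, not Quenhaven. But the amount in controversy is USD 98,000, which meets the USD 5,000 floor, and the 'unless' clause therefore excuses the requirement. Satisfied.
Only condition (a) fails.

(a)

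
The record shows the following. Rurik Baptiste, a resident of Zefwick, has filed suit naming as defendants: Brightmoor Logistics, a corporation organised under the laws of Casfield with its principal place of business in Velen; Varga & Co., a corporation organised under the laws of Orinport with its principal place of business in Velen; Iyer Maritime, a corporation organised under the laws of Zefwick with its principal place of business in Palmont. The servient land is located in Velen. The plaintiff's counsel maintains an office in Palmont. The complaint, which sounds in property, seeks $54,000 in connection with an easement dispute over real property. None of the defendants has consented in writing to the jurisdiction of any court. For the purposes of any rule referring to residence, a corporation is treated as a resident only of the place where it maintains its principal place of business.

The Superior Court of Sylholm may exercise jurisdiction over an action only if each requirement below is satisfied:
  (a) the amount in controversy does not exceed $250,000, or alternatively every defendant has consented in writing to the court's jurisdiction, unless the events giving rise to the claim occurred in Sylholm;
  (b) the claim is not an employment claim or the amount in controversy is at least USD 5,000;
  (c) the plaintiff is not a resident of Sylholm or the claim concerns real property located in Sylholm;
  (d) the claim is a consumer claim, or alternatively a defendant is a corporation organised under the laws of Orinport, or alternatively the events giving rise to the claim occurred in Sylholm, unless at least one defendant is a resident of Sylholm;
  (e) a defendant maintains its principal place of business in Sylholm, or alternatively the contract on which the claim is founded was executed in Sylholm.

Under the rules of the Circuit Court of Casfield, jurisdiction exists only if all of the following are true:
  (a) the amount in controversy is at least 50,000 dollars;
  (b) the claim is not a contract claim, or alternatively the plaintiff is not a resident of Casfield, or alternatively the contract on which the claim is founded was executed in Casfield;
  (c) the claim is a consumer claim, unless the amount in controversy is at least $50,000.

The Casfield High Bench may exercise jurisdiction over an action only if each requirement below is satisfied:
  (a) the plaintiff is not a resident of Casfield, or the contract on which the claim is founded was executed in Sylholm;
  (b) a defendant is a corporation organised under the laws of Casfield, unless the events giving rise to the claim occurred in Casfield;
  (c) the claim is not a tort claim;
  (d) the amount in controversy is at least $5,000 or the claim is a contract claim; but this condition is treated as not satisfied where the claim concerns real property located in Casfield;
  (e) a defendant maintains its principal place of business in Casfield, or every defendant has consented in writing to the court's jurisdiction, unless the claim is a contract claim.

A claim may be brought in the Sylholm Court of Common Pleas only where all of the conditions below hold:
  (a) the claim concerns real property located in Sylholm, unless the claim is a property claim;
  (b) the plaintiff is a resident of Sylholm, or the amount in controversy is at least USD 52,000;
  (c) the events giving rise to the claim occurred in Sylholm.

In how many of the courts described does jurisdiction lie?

1

The Superior Court of Sylholm:
  (a) The amount in controversy is $54,000, within the 250,000 dollars ceiling, which satisfies one of the alternatives. Satisfied.
  (b) The claim is a property claim, not an employment claim, so this disjunct is met. Satisfied.
  (c) The plaintiff resides in Zefwick, which is not Sylholm, so one alternative holds. Met.
  (d) Varga & Co. is organised under the laws of Orinport — that alternative is enough. Satisfied.
  (e) The corporate defendant(s) have their principal place of business in Palmont, Velen, not Sylholm; no contract (and hence no place of execution) is alleged — every alternative fails. Not satisfied.
  → At least one condition fails; no jurisdiction.
The Circuit Court of Casfield:
  (a) The amount in controversy is $54,000, which meets the $50,000 floor. Met.
  (b) The claim is a property claim, not a contract claim, so this disjunct is met. Met.
  (c) The claim is a property claim, not a consumer claim. However, the amount in controversy is 54,000 dollars, which meets the $50,000 floor, so the 'unless' proviso supplies this condition. Satisfied.
  → Every requirement is satisfied — jurisdiction.
The Casfield High Bench:
  (a) The plaintiff resides in Zefwick, which is not Casfield, so one alternative holds. Satisfied.
  (b) Brightmoor Logistics is organised under the laws of Casfield. Condition met.
  (c) The claim is a property claim, not a tort claim. Met.
  (d) The amount in controversy is $54,000, which meets the USD 5,000 floor — that alternative is enough. The exception is not triggered, since the property lies in Velen, not Casfield. Met.
  (e) The corporate defendant(s) have their principal place of business in Palmont, Velen, not Casfield; no such written consent has been filed — no alternative holds. The proviso offers no rescue either, since the claim is a property claim, not a contract claim. Not met.
  → The court lacks jurisdiction.
The Sylholm Court of Common Pleas:
  (a) The property lies in Velen, not Sylholm. But the claim is a property claim, and the 'unless' clause therefore excuses the requirement. Satisfied.
  (b) The amount in controversy is $54,000, which meets the $52,000 floor, so one alternative holds. Satisfied.
  (c) The operative events occurred in Velen, not Sylholm. Condition not met.
  → No jurisdiction.
Courts with jurisdiction: the Circuit Court of Casfield — 1 in total.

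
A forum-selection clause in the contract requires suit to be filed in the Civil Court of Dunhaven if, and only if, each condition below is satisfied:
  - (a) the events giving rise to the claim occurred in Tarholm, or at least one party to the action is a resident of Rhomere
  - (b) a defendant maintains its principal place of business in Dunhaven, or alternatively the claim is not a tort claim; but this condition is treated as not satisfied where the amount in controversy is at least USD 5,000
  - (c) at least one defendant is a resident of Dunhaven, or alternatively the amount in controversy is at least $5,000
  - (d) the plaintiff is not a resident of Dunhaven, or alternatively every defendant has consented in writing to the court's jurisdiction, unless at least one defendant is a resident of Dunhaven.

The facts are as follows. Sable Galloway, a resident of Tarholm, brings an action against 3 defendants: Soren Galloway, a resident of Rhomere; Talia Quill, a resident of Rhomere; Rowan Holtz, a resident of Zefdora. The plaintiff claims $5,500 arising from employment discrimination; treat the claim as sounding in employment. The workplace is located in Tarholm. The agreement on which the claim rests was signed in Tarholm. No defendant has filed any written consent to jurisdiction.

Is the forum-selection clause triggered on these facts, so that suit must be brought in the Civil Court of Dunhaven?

No

The Civil Court of Dunhaven:
  (a) The operative events occurred in Tarholm — that alternative is enough. Met.
  (b) The claim is an employment claim, not a tort claim, so this disjunct is met. However, the amount in controversy is $5,500, which meets the 5,000 dollars floor, which falls within the stated exception and so defeats the condition. Not met.
  (c) The amount in controversy is $5,500, which meets the $5,000 floor — that alternative is enough. Satisfied.
  (d) The plaintiff resides in Tarholm, which is not Dunhaven, which satisfies one of the alternatives. Satisfied.
  → The clause does not apply.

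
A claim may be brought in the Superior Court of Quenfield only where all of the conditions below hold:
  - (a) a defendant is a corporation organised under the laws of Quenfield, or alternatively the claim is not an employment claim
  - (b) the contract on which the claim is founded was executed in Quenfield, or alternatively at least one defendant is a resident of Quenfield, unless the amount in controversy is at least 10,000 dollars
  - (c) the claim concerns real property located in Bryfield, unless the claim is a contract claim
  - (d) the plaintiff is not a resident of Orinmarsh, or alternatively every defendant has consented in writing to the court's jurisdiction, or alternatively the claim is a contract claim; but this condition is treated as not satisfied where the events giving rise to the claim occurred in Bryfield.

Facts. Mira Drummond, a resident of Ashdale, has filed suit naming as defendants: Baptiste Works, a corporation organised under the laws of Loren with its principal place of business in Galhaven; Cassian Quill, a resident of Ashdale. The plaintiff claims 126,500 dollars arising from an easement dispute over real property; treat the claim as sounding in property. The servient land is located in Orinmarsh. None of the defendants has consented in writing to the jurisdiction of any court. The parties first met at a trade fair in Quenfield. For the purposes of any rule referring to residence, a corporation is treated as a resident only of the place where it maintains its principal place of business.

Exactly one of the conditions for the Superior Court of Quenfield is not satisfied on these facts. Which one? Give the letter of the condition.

The Superior Court of Quenfield:
  (a) The claim is a property claim, not an employment claim, so one alternative holds. Satisfied.
  (b) No contract (and hence no place of execution) is alleged; no defendant resides in Quenfield (they reside in Galhaven, Ashdale) — every alternative fails. However, the amount in controversy is USD 126,500, which meets the $10,000 floor, so the 'unless' proviso supplies this condition. Satisfied.
  (c) The property lies in Orinmarsh, not Bryfield. Nor does the 'unless' clause help: the claim is a property claim, not a contract claim. Condition not met.
  (d) The plaintiff resides in Ashdale, which is not Orinmarsh, so one alternative holds. The carve-out does not apply: the operative events occurred in Orinmarsh, not Bryfield. Condition met.
Only condition (c) fails.

(c)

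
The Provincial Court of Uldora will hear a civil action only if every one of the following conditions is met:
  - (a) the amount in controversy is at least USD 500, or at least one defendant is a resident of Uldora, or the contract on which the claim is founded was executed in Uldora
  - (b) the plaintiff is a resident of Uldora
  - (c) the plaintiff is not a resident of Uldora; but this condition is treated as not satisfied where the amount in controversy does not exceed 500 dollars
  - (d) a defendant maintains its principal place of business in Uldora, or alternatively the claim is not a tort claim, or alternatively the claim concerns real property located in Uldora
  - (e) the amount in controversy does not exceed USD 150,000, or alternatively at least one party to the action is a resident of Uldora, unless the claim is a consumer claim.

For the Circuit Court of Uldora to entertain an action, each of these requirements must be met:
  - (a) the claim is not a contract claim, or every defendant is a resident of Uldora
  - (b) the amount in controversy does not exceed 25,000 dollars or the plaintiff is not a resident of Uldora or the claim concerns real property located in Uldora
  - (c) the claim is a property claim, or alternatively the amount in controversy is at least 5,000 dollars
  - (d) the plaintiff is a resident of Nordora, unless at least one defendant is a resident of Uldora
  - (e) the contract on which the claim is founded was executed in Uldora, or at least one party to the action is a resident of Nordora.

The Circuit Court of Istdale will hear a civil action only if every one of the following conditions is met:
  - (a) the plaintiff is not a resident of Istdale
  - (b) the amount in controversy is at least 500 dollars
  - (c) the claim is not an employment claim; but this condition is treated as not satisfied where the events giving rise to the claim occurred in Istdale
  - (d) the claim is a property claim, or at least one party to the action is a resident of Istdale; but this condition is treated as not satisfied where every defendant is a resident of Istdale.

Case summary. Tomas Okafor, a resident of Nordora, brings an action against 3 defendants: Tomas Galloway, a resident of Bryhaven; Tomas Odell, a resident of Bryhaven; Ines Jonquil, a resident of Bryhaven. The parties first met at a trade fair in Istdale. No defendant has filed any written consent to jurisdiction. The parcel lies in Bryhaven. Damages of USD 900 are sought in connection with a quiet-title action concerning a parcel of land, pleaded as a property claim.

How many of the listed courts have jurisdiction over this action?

The Provincial Court of Uldora:
  (a) The amount in controversy is $900, which meets the $500 floor — that alternative is enough. Met.
  (b) The plaintiff resides in Nordora, not Uldora. Not satisfied.
  (c) The plaintiff resides in Nordora, which is not Uldora. And the carve-out is inapplicable — the amount in controversy is USD 900, above the 500 dollars ceiling. Satisfied.
  (d) The claim is a property claim, not a tort claim, which satisfies one of the alternatives. Condition met.
  (e) The amount in controversy is USD 900, within the USD 150,000 ceiling, so one alternative holds. Met.
  → No jurisdiction.
The Circuit Court of Uldora:
  (a) The claim is a property claim, not a contract claim, so this disjunct is met. Met.
  (b) The amount in controversy is 900 dollars, within the 25,000 dollars ceiling, so one alternative holds. Met.
  (c) The claim is a property claim, which satisfies one of the alternatives. Condition met.
  (d) The plaintiff resides in Nordora. Satisfied.
  (e) Tomas Okafor resides in Nordora, which satisfies one of the alternatives. Satisfied.
  → Every requirement is satisfied — jurisdiction.
The Circuit Court of Istdale:
  (a) The plaintiff resides in Nordora, which is not Istdale. Met.
  (b) The amount in controversy is 900 dollars, which meets the 500 dollars floor. Satisfied.
  (c) The claim is a property claim, not an employment claim. The carve-out does not apply: the operative events occurred in Bryhaven, not Istdale. Condition met.
  (d) The claim is a property claim, so this disjunct is met. And the carve-out is inapplicable — the defendants reside as follows — Tomas Galloway in Bryhaven, Tomas Odell in Bryhaven, Ines Jonquil in Bryhaven — not all in Istdale. Satisfied.
  → Every requirement is satisfied — jurisdiction.
Courts with jurisdiction: the Circuit Court of Uldora, the Circuit Court of Istdale — 2 in total.

2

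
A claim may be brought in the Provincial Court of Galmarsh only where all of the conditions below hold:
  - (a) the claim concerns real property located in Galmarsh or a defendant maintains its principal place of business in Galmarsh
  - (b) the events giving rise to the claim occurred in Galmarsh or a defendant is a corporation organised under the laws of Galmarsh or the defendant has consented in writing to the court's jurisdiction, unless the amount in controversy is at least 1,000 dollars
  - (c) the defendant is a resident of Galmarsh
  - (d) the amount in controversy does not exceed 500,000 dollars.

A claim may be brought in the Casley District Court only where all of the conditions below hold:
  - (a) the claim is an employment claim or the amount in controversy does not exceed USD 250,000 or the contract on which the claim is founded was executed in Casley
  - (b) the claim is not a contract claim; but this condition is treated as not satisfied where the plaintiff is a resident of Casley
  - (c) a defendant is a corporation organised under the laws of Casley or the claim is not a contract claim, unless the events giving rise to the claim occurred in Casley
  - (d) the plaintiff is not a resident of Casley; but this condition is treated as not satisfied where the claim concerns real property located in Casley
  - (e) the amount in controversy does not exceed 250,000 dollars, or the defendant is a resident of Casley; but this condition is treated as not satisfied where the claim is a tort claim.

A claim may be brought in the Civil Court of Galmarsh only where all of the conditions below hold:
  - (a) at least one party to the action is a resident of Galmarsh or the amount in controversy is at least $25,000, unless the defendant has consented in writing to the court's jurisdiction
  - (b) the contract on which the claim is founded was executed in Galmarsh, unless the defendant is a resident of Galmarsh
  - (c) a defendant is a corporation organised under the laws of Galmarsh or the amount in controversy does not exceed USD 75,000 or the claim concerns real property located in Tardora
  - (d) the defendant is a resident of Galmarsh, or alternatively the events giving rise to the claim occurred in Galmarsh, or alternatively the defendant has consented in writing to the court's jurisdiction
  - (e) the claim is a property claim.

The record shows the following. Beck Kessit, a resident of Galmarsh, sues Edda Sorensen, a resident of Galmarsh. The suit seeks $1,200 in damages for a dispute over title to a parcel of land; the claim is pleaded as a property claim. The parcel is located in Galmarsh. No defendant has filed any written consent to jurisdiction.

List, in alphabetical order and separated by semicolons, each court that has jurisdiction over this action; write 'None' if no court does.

the Casley District Court; the Civil Court of Galmarsh; the Provincial Court of Galmarsh

The Provincial Court of Galmarsh:
  (a) The property lies in Galmarsh — that alternative is enough. Satisfied.
  (b) The operative events occurred in Galmarsh, so one alternative holds. Met.
  (c) The defendant resides in Galmarsh. Met.
  (d) The amount in controversy is USD 1,200, within the $500,000 ceiling. Met.
  → Jurisdiction lies.
The Casley District Court:
  (a) The amount in controversy is $1,200, within the $250,000 ceiling, so this disjunct is met. Condition met.
  (b) The claim is a property claim, not a contract claim. And the carve-out is inapplicable — the plaintiff resides in Galmarsh, not Casley. Met.
  (c) The claim is a property claim, not a contract claim, which satisfies one of the alternatives. Met.
  (d) The plaintiff resides in Galmarsh, which is not Casley. The carve-out does not apply: the property lies in Galmarsh, not Casley. Met.
  (e) The amount in controversy is USD 1,200, within the USD 250,000 ceiling, so one alternative holds. The carve-out does not apply: the claim is a property claim, not a tort claim. Met.
  → Jurisdiction lies.
The Civil Court of Galmarsh:
  (a) Beck Kessit resides in Galmarsh, so this disjunct is met. Condition met.
  (b) No contract (and hence no place of execution) is alleged. However, the defendant resides in Galmarsh, so the 'unless' proviso supplies this condition. Met.
  (c) The amount in controversy is $1,200, within the $75,000 ceiling, so one alternative holds. Condition met.
  (d) The defendant resides in Galmarsh, which satisfies one of the alternatives. Satisfied.
  (e) The claim is a property claim. Condition met.
  → Every requirement is satisfied — jurisdiction.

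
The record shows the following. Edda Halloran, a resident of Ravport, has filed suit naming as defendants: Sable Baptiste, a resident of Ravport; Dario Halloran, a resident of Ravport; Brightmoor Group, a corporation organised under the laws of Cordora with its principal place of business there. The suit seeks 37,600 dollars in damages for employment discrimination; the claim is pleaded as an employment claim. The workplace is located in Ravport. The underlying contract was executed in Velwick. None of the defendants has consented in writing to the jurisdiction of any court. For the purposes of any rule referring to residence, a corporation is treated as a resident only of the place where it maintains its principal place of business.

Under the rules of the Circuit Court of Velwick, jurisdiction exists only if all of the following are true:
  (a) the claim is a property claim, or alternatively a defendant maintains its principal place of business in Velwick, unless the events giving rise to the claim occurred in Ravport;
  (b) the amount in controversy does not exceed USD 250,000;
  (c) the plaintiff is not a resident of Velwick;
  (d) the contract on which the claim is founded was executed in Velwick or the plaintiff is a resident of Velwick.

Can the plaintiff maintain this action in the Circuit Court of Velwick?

The Circuit Court of Velwick:
  (a) The claim is an employment claim, not a property claim; the corporate defendant(s) have their principal place of business in Cordora, not Velwick — none of the alternatives is met. But the operative events occurred in Ravport, and the 'unless' clause therefore excuses the requirement. Satisfied.
  (b) The amount in controversy is USD 37,600, within the USD 250,000 ceiling. Condition met.
  (c) The plaintiff resides in Ravport, which is not Velwick. Met.
  (d) The contract was executed in Velwick — that alternative is enough. Met.
  → The court has jurisdiction.

Yes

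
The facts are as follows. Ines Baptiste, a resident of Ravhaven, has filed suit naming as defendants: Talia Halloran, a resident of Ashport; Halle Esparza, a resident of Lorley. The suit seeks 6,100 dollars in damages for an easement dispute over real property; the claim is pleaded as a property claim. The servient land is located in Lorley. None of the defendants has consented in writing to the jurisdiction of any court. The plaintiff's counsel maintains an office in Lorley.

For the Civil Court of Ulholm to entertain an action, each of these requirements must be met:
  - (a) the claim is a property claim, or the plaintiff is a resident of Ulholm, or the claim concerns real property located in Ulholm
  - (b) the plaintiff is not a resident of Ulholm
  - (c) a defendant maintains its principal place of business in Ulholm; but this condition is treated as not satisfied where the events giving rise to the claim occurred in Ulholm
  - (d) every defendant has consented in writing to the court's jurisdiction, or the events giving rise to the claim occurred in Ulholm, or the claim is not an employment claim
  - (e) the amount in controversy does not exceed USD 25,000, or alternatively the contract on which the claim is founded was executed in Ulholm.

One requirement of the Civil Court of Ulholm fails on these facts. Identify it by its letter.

The Civil Court of Ulholm:
  (a) The claim is a property claim, which satisfies one of the alternatives. Met.
  (b) The plaintiff resides in Ravhaven, which is not Ulholm. Satisfied.
  (c) No defendant is a corporation. Not met.
  (d) The claim is a property claim, not an employment claim — that alternative is enough. Satisfied.
  (e) The amount in controversy is 6,100 dollars, within the 25,000 dollars ceiling, so this disjunct is met. Satisfied.
Only condition (c) fails.

(c)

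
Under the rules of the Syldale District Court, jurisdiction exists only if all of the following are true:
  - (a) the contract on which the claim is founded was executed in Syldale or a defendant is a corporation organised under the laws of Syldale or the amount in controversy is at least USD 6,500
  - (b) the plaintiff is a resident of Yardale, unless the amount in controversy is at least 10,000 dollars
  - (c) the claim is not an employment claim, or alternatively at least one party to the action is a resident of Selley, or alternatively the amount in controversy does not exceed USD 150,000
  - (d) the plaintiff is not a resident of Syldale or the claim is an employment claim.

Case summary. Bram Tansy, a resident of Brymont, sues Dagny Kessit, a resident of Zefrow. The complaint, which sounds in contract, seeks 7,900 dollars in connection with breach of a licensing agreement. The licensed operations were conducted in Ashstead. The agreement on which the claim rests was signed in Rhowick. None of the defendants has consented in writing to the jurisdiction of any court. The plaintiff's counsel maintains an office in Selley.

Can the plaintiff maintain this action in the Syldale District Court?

The Syldale District Court:
  (a) The amount in controversy is $7,900, which meets the 6,500 dollars floor, so one alternative holds. Condition met.
  (b) The plaintiff resides in Brymont, not Yardale. Nor does the 'unless' clause help: the amount in controversy is 7,900 dollars, below the 10,000 dollars floor. Fails.
  (c) The claim is a contract claim, not an employment claim, so one alternative holds. Condition met.
  (d) The plaintiff resides in Brymont, which is not Syldale, so one alternative holds. Satisfied.
  → At least one condition fails; no jurisdiction.

No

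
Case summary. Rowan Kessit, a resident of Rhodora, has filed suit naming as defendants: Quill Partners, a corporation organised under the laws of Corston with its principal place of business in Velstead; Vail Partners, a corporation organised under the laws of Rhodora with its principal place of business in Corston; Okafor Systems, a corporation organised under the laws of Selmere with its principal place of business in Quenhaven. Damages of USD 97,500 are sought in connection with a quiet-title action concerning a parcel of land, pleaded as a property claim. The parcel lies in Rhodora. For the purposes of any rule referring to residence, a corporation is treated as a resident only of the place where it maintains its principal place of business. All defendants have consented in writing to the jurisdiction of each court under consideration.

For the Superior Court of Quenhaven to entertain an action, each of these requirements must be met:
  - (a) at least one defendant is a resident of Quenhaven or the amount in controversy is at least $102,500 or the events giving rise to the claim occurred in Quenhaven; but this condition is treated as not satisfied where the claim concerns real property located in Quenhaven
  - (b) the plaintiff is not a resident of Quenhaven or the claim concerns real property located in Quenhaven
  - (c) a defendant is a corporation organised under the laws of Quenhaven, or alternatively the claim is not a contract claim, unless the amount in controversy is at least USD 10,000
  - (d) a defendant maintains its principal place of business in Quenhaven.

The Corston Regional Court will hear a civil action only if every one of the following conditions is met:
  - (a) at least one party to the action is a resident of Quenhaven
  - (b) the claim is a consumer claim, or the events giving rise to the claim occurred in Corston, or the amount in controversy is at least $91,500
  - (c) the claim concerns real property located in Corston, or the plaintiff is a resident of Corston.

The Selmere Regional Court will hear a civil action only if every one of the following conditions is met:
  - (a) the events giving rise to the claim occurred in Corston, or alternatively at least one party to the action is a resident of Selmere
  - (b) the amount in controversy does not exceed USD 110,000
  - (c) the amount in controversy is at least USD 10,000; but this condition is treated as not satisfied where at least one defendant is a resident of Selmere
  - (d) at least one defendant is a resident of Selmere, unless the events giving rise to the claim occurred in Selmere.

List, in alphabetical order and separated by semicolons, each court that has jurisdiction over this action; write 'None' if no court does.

The Superior Court of Quenhaven:
  (a) Okafor Systems resides in Quenhaven, which satisfies one of the alternatives. And the carve-out is inapplicable — the property lies in Rhodora, not Quenhaven. Met.
  (b) The plaintiff resides in Rhodora, which is not Quenhaven — that alternative is enough. Met.
  (c) The claim is a property claim, not a contract claim, so one alternative holds. Met.
  (d) Okafor Systems has its principal place of business in Quenhaven. Met.
  → All conditions met; jurisdiction exists.
The Corston Regional Court:
  (a) Okafor Systems resides in Quenhaven. Met.
  (b) The amount in controversy is 97,500 dollars, which meets the USD 91,500 floor — that alternative is enough. Met.
  (c) The property lies in Rhodora, not Corston; the plaintiff resides in Rhodora, not Corston — no alternative holds. Condition not met.
  → Not every requirement is met — no jurisdiction.
The Selmere Regional Court:
  (a) The operative events occurred in Rhodora, not Corston; no party resides in Selmere — no alternative holds. Fails.
  (b) The amount in controversy is 97,500 dollars, within the $110,000 ceiling. Met.
  (c) The amount in controversy is $97,500, which meets the USD 10,000 floor. The exception is not triggered, since no defendant resides in Selmere (they reside in Velstead, Corston, Quenhaven). Satisfied.
  (d) No defendant resides in Selmere (they reside in Velstead, Corston, Quenhaven). The proviso offers no rescue either, since the operative events occurred in Rhodora, not Selmere. Not satisfied.
  → Not every requirement is met — no jurisdiction.

the Superior Court of Quenhaven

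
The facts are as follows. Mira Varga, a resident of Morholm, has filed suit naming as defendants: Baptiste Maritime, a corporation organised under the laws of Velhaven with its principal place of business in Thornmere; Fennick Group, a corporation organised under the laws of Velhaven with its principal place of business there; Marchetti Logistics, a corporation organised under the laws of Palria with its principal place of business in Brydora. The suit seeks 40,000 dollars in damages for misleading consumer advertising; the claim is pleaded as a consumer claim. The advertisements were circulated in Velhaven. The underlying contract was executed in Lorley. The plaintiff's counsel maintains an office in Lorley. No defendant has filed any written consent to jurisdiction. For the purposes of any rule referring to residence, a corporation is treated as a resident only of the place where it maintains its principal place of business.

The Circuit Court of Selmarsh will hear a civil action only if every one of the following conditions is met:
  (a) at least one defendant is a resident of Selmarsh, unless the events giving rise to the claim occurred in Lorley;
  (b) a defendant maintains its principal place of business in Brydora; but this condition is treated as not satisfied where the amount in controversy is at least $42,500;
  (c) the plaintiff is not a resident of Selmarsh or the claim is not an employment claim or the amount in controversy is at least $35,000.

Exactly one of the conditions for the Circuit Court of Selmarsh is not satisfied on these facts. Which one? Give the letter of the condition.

(a)

The Circuit Court of Selmarsh:
  (a) No defendant resides in Selmarsh (they reside in Thornmere, Velhaven, Brydora). And the operative events occurred in Velhaven, not Lorley, so the proviso does not save it. Fails.
  (b) Marchetti Logistics has its principal place of business in Brydora. The exception is not triggered, since the amount in controversy is $40,000, below the USD 42,500 floor. Met.
  (c) The plaintiff resides in Morholm, which is not Selmarsh — that alternative is enough. Satisfied.
Only condition (a) fails.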